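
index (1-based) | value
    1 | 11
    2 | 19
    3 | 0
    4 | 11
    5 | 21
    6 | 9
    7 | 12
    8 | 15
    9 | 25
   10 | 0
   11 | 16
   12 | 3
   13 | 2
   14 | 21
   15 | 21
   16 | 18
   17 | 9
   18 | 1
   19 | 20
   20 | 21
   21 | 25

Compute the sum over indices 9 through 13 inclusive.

46

Elements at indices 9..13: 25, 0, 16, 3, 2
sum(25, 0, 16, 3, 2) = 46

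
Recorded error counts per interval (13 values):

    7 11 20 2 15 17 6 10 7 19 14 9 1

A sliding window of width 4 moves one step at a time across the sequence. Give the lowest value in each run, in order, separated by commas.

2, 2, 2, 2, 6, 6, 6, 7, 7, 1

Sliding a size-4 window across the 13 values:
7 11 20 2 → min 2
11 20 2 15 → min 2
20 2 15 17 → min 2
2 15 17 6 → min 2
15 17 6 10 → min 6
17 6 10 7 → min 6
6 10 7 19 → min 6
10 7 19 14 → min 7
7 19 14 9 → min 7
19 14 9 1 → min 1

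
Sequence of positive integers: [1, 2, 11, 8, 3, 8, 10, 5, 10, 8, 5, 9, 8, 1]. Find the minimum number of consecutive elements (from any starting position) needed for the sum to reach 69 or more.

10

add 1: running sum 1 < 69
add 2: running sum 3 < 69
add 11: running sum 14 < 69
add 8: running sum 22 < 69
add 3: running sum 25 < 69
add 8: running sum 33 < 69
add 10: running sum 43 < 69
add 5: running sum 48 < 69
add 10: running sum 58 < 69
add 8: running sum 66 < 69
add 5: shortest ending here [2, 11, 8, 3, 8, 10, 5, 10, 8, 5] sum 70, len 10
add 9: shortest ending here [11, 8, 3, 8, 10, 5, 10, 8, 5, 9] sum 77, len 10
add 8: shortest ending here [8, 3, 8, 10, 5, 10, 8, 5, 9, 8] sum 74, len 10
add 1: shortest ending here [8, 3, 8, 10, 5, 10, 8, 5, 9, 8, 1] sum 75, len 11
Shortest qualifying length: 10.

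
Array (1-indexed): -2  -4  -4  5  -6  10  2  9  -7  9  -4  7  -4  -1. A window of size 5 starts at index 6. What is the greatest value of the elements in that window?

Elements at indices 6..10: 10, 2, 9, -7, 9
max(10, 2, 9, -7, 9) = 10

10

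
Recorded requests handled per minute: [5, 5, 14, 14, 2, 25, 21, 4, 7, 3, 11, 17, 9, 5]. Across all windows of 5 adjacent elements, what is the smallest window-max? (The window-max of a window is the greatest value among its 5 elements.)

14

(5, 5, 14, 14, 2) → max 14
(5, 14, 14, 2, 25) → max 25
(14, 14, 2, 25, 21) → max 25
(14, 2, 25, 21, 4) → max 25
(2, 25, 21, 4, 7) → max 25
(25, 21, 4, 7, 3) → max 25
(21, 4, 7, 3, 11) → max 21
(4, 7, 3, 11, 17) → max 17
(7, 3, 11, 17, 9) → max 17
(3, 11, 17, 9, 5) → max 17
Smallest of these is 14.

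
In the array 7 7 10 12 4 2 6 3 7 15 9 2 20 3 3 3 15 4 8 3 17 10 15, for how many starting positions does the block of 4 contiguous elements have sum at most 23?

[7, 7, 10, 12] → sum 36
[7, 10, 12, 4] → sum 33
[10, 12, 4, 2] → sum 28
[12, 4, 2, 6] → sum 24
[4, 2, 6, 3] → sum 15  ≤ 23 ✓
[2, 6, 3, 7] → sum 18  ≤ 23 ✓
[6, 3, 7, 15] → sum 31
[3, 7, 15, 9] → sum 34
[7, 15, 9, 2] → sum 33
[15, 9, 2, 20] → sum 46
[9, 2, 20, 3] → sum 34
[2, 20, 3, 3] → sum 28
[20, 3, 3, 3] → sum 29
[3, 3, 3, 15] → sum 24
[3, 3, 15, 4] → sum 25
[3, 15, 4, 8] → sum 30
[15, 4, 8, 3] → sum 30
[4, 8, 3, 17] → sum 32
[8, 3, 17, 10] → sum 38
[3, 17, 10, 15] → sum 45
2 windows satisfy the condition.

2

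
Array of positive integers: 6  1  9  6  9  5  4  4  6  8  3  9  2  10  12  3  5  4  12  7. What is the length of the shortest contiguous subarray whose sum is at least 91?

15

add 6: running sum 6 < 91
add 1: running sum 7 < 91
add 9: running sum 16 < 91
add 6: running sum 22 < 91
add 9: running sum 31 < 91
add 5: running sum 36 < 91
add 4: running sum 40 < 91
add 4: running sum 44 < 91
add 6: running sum 50 < 91
add 8: running sum 58 < 91
add 3: running sum 61 < 91
add 9: running sum 70 < 91
add 2: running sum 72 < 91
add 10: running sum 82 < 91
end 14: [6, 1, 9, 6, 9, 5, 4, 4, 6, 8, 3, 9, 2, 10, 12] sum 94, len 15
end 15: [1, 9, 6, 9, 5, 4, 4, 6, 8, 3, 9, 2, 10, 12, 3] sum 91, len 15
end 16: [9, 6, 9, 5, 4, 4, 6, 8, 3, 9, 2, 10, 12, 3, 5] sum 95, len 15
end 17: [9, 6, 9, 5, 4, 4, 6, 8, 3, 9, 2, 10, 12, 3, 5, 4] sum 99, len 16
end 18: [9, 5, 4, 4, 6, 8, 3, 9, 2, 10, 12, 3, 5, 4, 12] sum 96, len 15
end 19: [5, 4, 4, 6, 8, 3, 9, 2, 10, 12, 3, 5, 4, 12, 7] sum 94, len 15
Shortest qualifying length: 15.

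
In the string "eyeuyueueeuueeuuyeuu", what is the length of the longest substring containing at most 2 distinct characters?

11

Extend right; when distinct count exceeds 2, shrink from the left:
add e: window [e] (1 distinct), len 1
add y: window [e, y] (2 distinct), len 2
add e: window [e, y, e] (2 distinct), len 3
add u: window [e, u] (2 distinct), len 2
add y: window [u, y] (2 distinct), len 2
add u: window [u, y, u] (2 distinct), len 3
add e: window [u, e] (2 distinct), len 2
add u: window [u, e, u] (2 distinct), len 3
add e: window [u, e, u, e] (2 distinct), len 4
add e: window [u, e, u, e, e] (2 distinct), len 5
add u: window [u, e, u, e, e, u] (2 distinct), len 6
add u: window [u, e, u, e, e, u, u] (2 distinct), len 7
add e: window [u, e, u, e, e, u, u, e] (2 distinct), len 8
add e: window [u, e, u, e, e, u, u, e, e] (2 distinct), len 9
add u: window [u, e, u, e, e, u, u, e, e, u] (2 distinct), len 10
add u: window [u, e, u, e, e, u, u, e, e, u, u] (2 distinct), len 11
add y: window [u, u, y] (2 distinct), len 3
add e: window [y, e] (2 distinct), len 2
add u: window [e, u] (2 distinct), len 2
add u: window [e, u, u] (2 distinct), len 3
Longest length with ≤2 distinct: 11.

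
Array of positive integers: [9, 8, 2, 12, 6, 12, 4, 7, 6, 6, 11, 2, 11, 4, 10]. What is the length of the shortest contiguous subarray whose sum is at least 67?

add 9: running sum 9 < 67
add 8: running sum 17 < 67
add 2: running sum 19 < 67
add 12: running sum 31 < 67
add 6: running sum 37 < 67
add 12: running sum 49 < 67
add 4: running sum 53 < 67
add 7: running sum 60 < 67
add 6: running sum 66 < 67
add 6: shortest ending here [9, 8, 2, 12, 6, 12, 4, 7, 6, 6] sum 72, len 10
add 11: shortest ending here [8, 2, 12, 6, 12, 4, 7, 6, 6, 11] sum 74, len 10
add 2: shortest ending here [2, 12, 6, 12, 4, 7, 6, 6, 11, 2] sum 68, len 10
add 11: shortest ending here [12, 6, 12, 4, 7, 6, 6, 11, 2, 11] sum 77, len 10
add 4: shortest ending here [6, 12, 4, 7, 6, 6, 11, 2, 11, 4] sum 69, len 10
add 10: shortest ending here [12, 4, 7, 6, 6, 11, 2, 11, 4, 10] sum 73, len 10
Shortest qualifying length: 10.

10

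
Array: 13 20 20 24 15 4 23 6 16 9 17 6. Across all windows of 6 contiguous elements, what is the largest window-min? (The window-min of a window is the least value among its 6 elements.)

Each size-6 window and its min:
[13, 20, 20, 24, 15, 4] → min 4
[20, 20, 24, 15, 4, 23] → min 4
[20, 24, 15, 4, 23, 6] → min 4
[24, 15, 4, 23, 6, 16] → min 4
[15, 4, 23, 6, 16, 9] → min 4
[4, 23, 6, 16, 9, 17] → min 4
[23, 6, 16, 9, 17, 6] → min 6
Largest of these is 6.

6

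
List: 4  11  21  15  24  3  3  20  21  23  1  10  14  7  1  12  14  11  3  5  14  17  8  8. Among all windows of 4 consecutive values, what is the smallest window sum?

32

[4, 11, 21, 15] → sum 51
[11, 21, 15, 24] → sum 71
[21, 15, 24, 3] → sum 63
[15, 24, 3, 3] → sum 45
[24, 3, 3, 20] → sum 50
[3, 3, 20, 21] → sum 47
[3, 20, 21, 23] → sum 67
[20, 21, 23, 1] → sum 65
[21, 23, 1, 10] → sum 55
[23, 1, 10, 14] → sum 48
[1, 10, 14, 7] → sum 32
[10, 14, 7, 1] → sum 32
[14, 7, 1, 12] → sum 34
[7, 1, 12, 14] → sum 34
[1, 12, 14, 11] → sum 38
[12, 14, 11, 3] → sum 40
[14, 11, 3, 5] → sum 33
[11, 3, 5, 14] → sum 33
[3, 5, 14, 17] → sum 39
[5, 14, 17, 8] → sum 44
[14, 17, 8, 8] → sum 47
Smallest of these is 32.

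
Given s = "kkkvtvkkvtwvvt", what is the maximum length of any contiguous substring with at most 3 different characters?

Extend right; when distinct count exceeds 3, shrink from the left:
[k] 1 distinct, len 1
[k, k] 1 distinct, len 2
[k, k, k] 1 distinct, len 3
[k, k, k, v] 2 distinct, len 4
[k, k, k, v, t] 3 distinct, len 5
[k, k, k, v, t, v] 3 distinct, len 6
[k, k, k, v, t, v, k] 3 distinct, len 7
[k, k, k, v, t, v, k, k] 3 distinct, len 8
[k, k, k, v, t, v, k, k, v] 3 distinct, len 9
[k, k, k, v, t, v, k, k, v, t] 3 distinct, len 10
[v, t, w] 3 distinct, len 3
[v, t, w, v] 3 distinct, len 4
[v, t, w, v, v] 3 distinct, len 5
[v, t, w, v, v, t] 3 distinct, len 6
Longest length with ≤3 distinct: 10.

10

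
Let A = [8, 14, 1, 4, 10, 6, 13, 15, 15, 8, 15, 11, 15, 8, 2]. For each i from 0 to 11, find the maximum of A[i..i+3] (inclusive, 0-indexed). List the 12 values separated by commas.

[8, 14, 1, 4] → max 14
[14, 1, 4, 10] → max 14
[1, 4, 10, 6] → max 10
[4, 10, 6, 13] → max 13
[10, 6, 13, 15] → max 15
[6, 13, 15, 15] → max 15
[13, 15, 15, 8] → max 15
[15, 15, 8, 15] → max 15
[15, 8, 15, 11] → max 15
[8, 15, 11, 15] → max 15
[15, 11, 15, 8] → max 15
[11, 15, 8, 2] → max 15

14, 14, 10, 13, 15, 15, 15, 15, 15, 15, 15, 15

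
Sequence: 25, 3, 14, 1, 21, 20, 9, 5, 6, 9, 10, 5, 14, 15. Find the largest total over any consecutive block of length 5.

65

[25, 3, 14, 1, 21] → sum 64
[3, 14, 1, 21, 20] → sum 59
[14, 1, 21, 20, 9] → sum 65
[1, 21, 20, 9, 5] → sum 56
[21, 20, 9, 5, 6] → sum 61
[20, 9, 5, 6, 9] → sum 49
[9, 5, 6, 9, 10] → sum 39
[5, 6, 9, 10, 5] → sum 35
[6, 9, 10, 5, 14] → sum 44
[9, 10, 5, 14, 15] → sum 53
Largest of these is 65.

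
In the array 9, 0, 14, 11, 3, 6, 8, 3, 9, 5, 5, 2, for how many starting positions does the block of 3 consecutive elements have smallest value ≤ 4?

9 0 14 → min 0  ≤ 4 ✓
0 14 11 → min 0  ≤ 4 ✓
14 11 3 → min 3  ≤ 4 ✓
11 3 6 → min 3  ≤ 4 ✓
3 6 8 → min 3  ≤ 4 ✓
6 8 3 → min 3  ≤ 4 ✓
8 3 9 → min 3  ≤ 4 ✓
3 9 5 → min 3  ≤ 4 ✓
9 5 5 → min 5
5 5 2 → min 2  ≤ 4 ✓
9 windows satisfy the condition.

9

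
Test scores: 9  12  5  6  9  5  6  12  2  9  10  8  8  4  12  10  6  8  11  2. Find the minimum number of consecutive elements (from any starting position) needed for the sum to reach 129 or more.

Extend right; whenever the sum reaches 129, record the length and shrink from the left:
add 9: running sum 9 < 129
add 12: running sum 21 < 129
add 5: running sum 26 < 129
add 6: running sum 32 < 129
add 9: running sum 41 < 129
add 5: running sum 46 < 129
add 6: running sum 52 < 129
add 12: running sum 64 < 129
add 2: running sum 66 < 129
add 9: running sum 75 < 129
add 10: running sum 85 < 129
add 8: running sum 93 < 129
add 8: running sum 101 < 129
add 4: running sum 105 < 129
add 12: running sum 117 < 129
add 10: running sum 127 < 129
add 6: shortest ending here [9, 12, 5, 6, 9, 5, 6, 12, 2, 9, 10, 8, 8, 4, 12, 10, 6] sum 133, len 17
add 8: shortest ending here [12, 5, 6, 9, 5, 6, 12, 2, 9, 10, 8, 8, 4, 12, 10, 6, 8] sum 132, len 17
add 11: shortest ending here [5, 6, 9, 5, 6, 12, 2, 9, 10, 8, 8, 4, 12, 10, 6, 8, 11] sum 131, len 17
add 2: shortest ending here [5, 6, 9, 5, 6, 12, 2, 9, 10, 8, 8, 4, 12, 10, 6, 8, 11, 2] sum 133, len 18
Shortest qualifying length: 17.

17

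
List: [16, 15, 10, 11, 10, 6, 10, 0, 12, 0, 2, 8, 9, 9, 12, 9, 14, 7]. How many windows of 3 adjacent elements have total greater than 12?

14

(16, 15, 10) → sum 41  > 12 ✓
(15, 10, 11) → sum 36  > 12 ✓
(10, 11, 10) → sum 31  > 12 ✓
(11, 10, 6) → sum 27  > 12 ✓
(10, 6, 10) → sum 26  > 12 ✓
(6, 10, 0) → sum 16  > 12 ✓
(10, 0, 12) → sum 22  > 12 ✓
(0, 12, 0) → sum 12
(12, 0, 2) → sum 14  > 12 ✓
(0, 2, 8) → sum 10
(2, 8, 9) → sum 19  > 12 ✓
(8, 9, 9) → sum 26  > 12 ✓
(9, 9, 12) → sum 30  > 12 ✓
(9, 12, 9) → sum 30  > 12 ✓
(12, 9, 14) → sum 35  > 12 ✓
(9, 14, 7) → sum 30  > 12 ✓
14 windows satisfy the condition.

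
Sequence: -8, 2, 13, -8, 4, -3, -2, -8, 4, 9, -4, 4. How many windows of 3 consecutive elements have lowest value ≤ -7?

(-8, 2, 13) → min -8  ≤ -7 ✓
(2, 13, -8) → min -8  ≤ -7 ✓
(13, -8, 4) → min -8  ≤ -7 ✓
(-8, 4, -3) → min -8  ≤ -7 ✓
(4, -3, -2) → min -3
(-3, -2, -8) → min -8  ≤ -7 ✓
(-2, -8, 4) → min -8  ≤ -7 ✓
(-8, 4, 9) → min -8  ≤ -7 ✓
(4, 9, -4) → min -4
(9, -4, 4) → min -4
7 windows satisfy the condition.

7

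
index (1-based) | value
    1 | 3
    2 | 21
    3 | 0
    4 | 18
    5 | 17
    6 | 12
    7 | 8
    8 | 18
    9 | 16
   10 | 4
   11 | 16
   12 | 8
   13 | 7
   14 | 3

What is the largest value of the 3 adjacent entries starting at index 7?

18

Elements at indices 7..9: 8, 18, 16
max(8, 18, 16) = 18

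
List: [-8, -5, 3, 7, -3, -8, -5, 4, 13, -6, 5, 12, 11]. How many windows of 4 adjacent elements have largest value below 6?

1

-8 -5 3 7 → max 7
-5 3 7 -3 → max 7
3 7 -3 -8 → max 7
7 -3 -8 -5 → max 7
-3 -8 -5 4 → max 4  < 6 ✓
-8 -5 4 13 → max 13
-5 4 13 -6 → max 13
4 13 -6 5 → max 13
13 -6 5 12 → max 13
-6 5 12 11 → max 12
1 window satisfy the condition.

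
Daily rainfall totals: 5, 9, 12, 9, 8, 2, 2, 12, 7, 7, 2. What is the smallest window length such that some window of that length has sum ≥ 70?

10

add 5: running sum 5 < 70
add 9: running sum 14 < 70
add 12: running sum 26 < 70
add 9: running sum 35 < 70
add 8: running sum 43 < 70
add 2: running sum 45 < 70
add 2: running sum 47 < 70
add 12: running sum 59 < 70
add 7: running sum 66 < 70
add 7: shortest ending here [5, 9, 12, 9, 8, 2, 2, 12, 7, 7] sum 73, len 10
add 2: shortest ending here [9, 12, 9, 8, 2, 2, 12, 7, 7, 2] sum 70, len 10
Shortest qualifying length: 10.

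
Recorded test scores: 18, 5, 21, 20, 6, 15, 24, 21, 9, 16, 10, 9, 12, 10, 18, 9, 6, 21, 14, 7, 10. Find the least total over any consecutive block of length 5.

[18, 5, 21, 20, 6] → sum 70
[5, 21, 20, 6, 15] → sum 67
[21, 20, 6, 15, 24] → sum 86
[20, 6, 15, 24, 21] → sum 86
[6, 15, 24, 21, 9] → sum 75
[15, 24, 21, 9, 16] → sum 85
[24, 21, 9, 16, 10] → sum 80
[21, 9, 16, 10, 9] → sum 65
[9, 16, 10, 9, 12] → sum 56
[16, 10, 9, 12, 10] → sum 57
[10, 9, 12, 10, 18] → sum 59
[9, 12, 10, 18, 9] → sum 58
[12, 10, 18, 9, 6] → sum 55
[10, 18, 9, 6, 21] → sum 64
[18, 9, 6, 21, 14] → sum 68
[9, 6, 21, 14, 7] → sum 57
[6, 21, 14, 7, 10] → sum 58
Least of these is 55.

55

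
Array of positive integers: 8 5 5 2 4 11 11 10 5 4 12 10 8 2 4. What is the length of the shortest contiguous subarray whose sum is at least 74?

9

add 8: running sum 8 < 74
add 5: running sum 13 < 74
add 5: running sum 18 < 74
add 2: running sum 20 < 74
add 4: running sum 24 < 74
add 11: running sum 35 < 74
add 11: running sum 46 < 74
add 10: running sum 56 < 74
add 5: running sum 61 < 74
add 4: running sum 65 < 74
end 10: [8, 5, 5, 2, 4, 11, 11, 10, 5, 4, 12] sum 77, len 11
end 11: [5, 2, 4, 11, 11, 10, 5, 4, 12, 10] sum 74, len 10
end 12: [4, 11, 11, 10, 5, 4, 12, 10, 8] sum 75, len 9
end 13: [4, 11, 11, 10, 5, 4, 12, 10, 8, 2] sum 77, len 10
end 14: [11, 11, 10, 5, 4, 12, 10, 8, 2, 4] sum 77, len 10
Shortest qualifying length: 9.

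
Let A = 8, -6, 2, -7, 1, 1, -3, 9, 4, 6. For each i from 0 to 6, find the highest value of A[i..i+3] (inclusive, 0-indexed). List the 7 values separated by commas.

8, 2, 2, 1, 9, 9, 9

8 -6 2 -7 → max 8
-6 2 -7 1 → max 2
2 -7 1 1 → max 2
-7 1 1 -3 → max 1
1 1 -3 9 → max 9
1 -3 9 4 → max 9
-3 9 4 6 → max 9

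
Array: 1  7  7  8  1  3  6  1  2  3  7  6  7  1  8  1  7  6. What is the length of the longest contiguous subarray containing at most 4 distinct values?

8

add 1: window [1] (1 distinct), len 1
add 7: window [1, 7] (2 distinct), len 2
add 7: window [1, 7, 7] (2 distinct), len 3
add 8: window [1, 7, 7, 8] (3 distinct), len 4
add 1: window [1, 7, 7, 8, 1] (3 distinct), len 5
add 3: window [1, 7, 7, 8, 1, 3] (4 distinct), len 6
add 6: window [8, 1, 3, 6] (4 distinct), len 4
add 1: window [8, 1, 3, 6, 1] (4 distinct), len 5
add 2: window [1, 3, 6, 1, 2] (4 distinct), len 5
add 3: window [1, 3, 6, 1, 2, 3] (4 distinct), len 6
add 7: window [1, 2, 3, 7] (4 distinct), len 4
add 6: window [2, 3, 7, 6] (4 distinct), len 4
add 7: window [2, 3, 7, 6, 7] (4 distinct), len 5
add 1: window [3, 7, 6, 7, 1] (4 distinct), len 5
add 8: window [7, 6, 7, 1, 8] (4 distinct), len 5
add 1: window [7, 6, 7, 1, 8, 1] (4 distinct), len 6
add 7: window [7, 6, 7, 1, 8, 1, 7] (4 distinct), len 7
add 6: window [7, 6, 7, 1, 8, 1, 7, 6] (4 distinct), len 8
Longest length with ≤4 distinct: 8.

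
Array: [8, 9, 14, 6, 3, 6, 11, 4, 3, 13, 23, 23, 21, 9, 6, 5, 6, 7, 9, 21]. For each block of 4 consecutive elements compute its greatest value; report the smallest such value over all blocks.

7

(8, 9, 14, 6) → max 14
(9, 14, 6, 3) → max 14
(14, 6, 3, 6) → max 14
(6, 3, 6, 11) → max 11
(3, 6, 11, 4) → max 11
(6, 11, 4, 3) → max 11
(11, 4, 3, 13) → max 13
(4, 3, 13, 23) → max 23
(3, 13, 23, 23) → max 23
(13, 23, 23, 21) → max 23
(23, 23, 21, 9) → max 23
(23, 21, 9, 6) → max 23
(21, 9, 6, 5) → max 21
(9, 6, 5, 6) → max 9
(6, 5, 6, 7) → max 7
(5, 6, 7, 9) → max 9
(6, 7, 9, 21) → max 21
Smallest of these is 7.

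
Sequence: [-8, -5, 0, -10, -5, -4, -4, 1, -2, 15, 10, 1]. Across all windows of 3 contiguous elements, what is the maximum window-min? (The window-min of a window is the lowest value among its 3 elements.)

(-8, -5, 0) → min -8
(-5, 0, -10) → min -10
(0, -10, -5) → min -10
(-10, -5, -4) → min -10
(-5, -4, -4) → min -5
(-4, -4, 1) → min -4
(-4, 1, -2) → min -4
(1, -2, 15) → min -2
(-2, 15, 10) → min -2
(15, 10, 1) → min 1
Maximum of these is 1.

1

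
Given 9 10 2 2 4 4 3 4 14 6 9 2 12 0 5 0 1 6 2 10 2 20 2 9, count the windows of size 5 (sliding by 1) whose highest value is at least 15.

9 10 2 2 4 → max 10
10 2 2 4 4 → max 10
2 2 4 4 3 → max 4
2 4 4 3 4 → max 4
4 4 3 4 14 → max 14
4 3 4 14 6 → max 14
3 4 14 6 9 → max 14
4 14 6 9 2 → max 14
14 6 9 2 12 → max 14
6 9 2 12 0 → max 12
9 2 12 0 5 → max 12
2 12 0 5 0 → max 12
12 0 5 0 1 → max 12
0 5 0 1 6 → max 6
5 0 1 6 2 → max 6
0 1 6 2 10 → max 10
1 6 2 10 2 → max 10
6 2 10 2 20 → max 20  ≥ 15 ✓
2 10 2 20 2 → max 20  ≥ 15 ✓
10 2 20 2 9 → max 20  ≥ 15 ✓
3 windows satisfy the condition.

3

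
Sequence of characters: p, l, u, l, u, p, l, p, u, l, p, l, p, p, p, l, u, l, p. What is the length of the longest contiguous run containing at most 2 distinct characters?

7

add p: window [p] (1 distinct), len 1
add l: window [p, l] (2 distinct), len 2
add u: window [l, u] (2 distinct), len 2
add l: window [l, u, l] (2 distinct), len 3
add u: window [l, u, l, u] (2 distinct), len 4
add p: window [u, p] (2 distinct), len 2
add l: window [p, l] (2 distinct), len 2
add p: window [p, l, p] (2 distinct), len 3
add u: window [p, u] (2 distinct), len 2
add l: window [u, l] (2 distinct), len 2
add p: window [l, p] (2 distinct), len 2
add l: window [l, p, l] (2 distinct), len 3
add p: window [l, p, l, p] (2 distinct), len 4
add p: window [l, p, l, p, p] (2 distinct), len 5
add p: window [l, p, l, p, p, p] (2 distinct), len 6
add l: window [l, p, l, p, p, p, l] (2 distinct), len 7
add u: window [l, u] (2 distinct), len 2
add l: window [l, u, l] (2 distinct), len 3
add p: window [l, p] (2 distinct), len 2
Longest length with ≤2 distinct: 7.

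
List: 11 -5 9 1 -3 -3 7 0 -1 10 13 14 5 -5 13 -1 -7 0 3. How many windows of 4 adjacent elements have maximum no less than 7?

11 -5 9 1 → max 11  ≥ 7 ✓
-5 9 1 -3 → max 9  ≥ 7 ✓
9 1 -3 -3 → max 9  ≥ 7 ✓
1 -3 -3 7 → max 7  ≥ 7 ✓
-3 -3 7 0 → max 7  ≥ 7 ✓
-3 7 0 -1 → max 7  ≥ 7 ✓
7 0 -1 10 → max 10  ≥ 7 ✓
0 -1 10 13 → max 13  ≥ 7 ✓
-1 10 13 14 → max 14  ≥ 7 ✓
10 13 14 5 → max 14  ≥ 7 ✓
13 14 5 -5 → max 14  ≥ 7 ✓
14 5 -5 13 → max 14  ≥ 7 ✓
5 -5 13 -1 → max 13  ≥ 7 ✓
-5 13 -1 -7 → max 13  ≥ 7 ✓
13 -1 -7 0 → max 13  ≥ 7 ✓
-1 -7 0 3 → max 3
15 windows satisfy the condition.

15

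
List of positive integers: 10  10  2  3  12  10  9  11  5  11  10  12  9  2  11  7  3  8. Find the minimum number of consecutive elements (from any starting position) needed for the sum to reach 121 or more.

add 10: running sum 10 < 121
add 10: running sum 20 < 121
add 2: running sum 22 < 121
add 3: running sum 25 < 121
add 12: running sum 37 < 121
add 10: running sum 47 < 121
add 9: running sum 56 < 121
add 11: running sum 67 < 121
add 5: running sum 72 < 121
add 11: running sum 83 < 121
add 10: running sum 93 < 121
add 12: running sum 105 < 121
add 9: running sum 114 < 121
add 2: running sum 116 < 121
end 14: [10, 10, 2, 3, 12, 10, 9, 11, 5, 11, 10, 12, 9, 2, 11] sum 127, len 15
end 15: [10, 2, 3, 12, 10, 9, 11, 5, 11, 10, 12, 9, 2, 11, 7] sum 124, len 15
end 16: [10, 2, 3, 12, 10, 9, 11, 5, 11, 10, 12, 9, 2, 11, 7, 3] sum 127, len 16
end 17: [3, 12, 10, 9, 11, 5, 11, 10, 12, 9, 2, 11, 7, 3, 8] sum 123, len 15
Shortest qualifying length: 15.

15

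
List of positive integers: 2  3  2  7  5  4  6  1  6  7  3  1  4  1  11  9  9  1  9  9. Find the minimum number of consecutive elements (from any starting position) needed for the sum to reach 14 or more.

Extend right; whenever the sum reaches 14, record the length and shrink from the left:
add 2: running sum 2 < 14
add 3: running sum 5 < 14
add 2: running sum 7 < 14
add 7: shortest ending here [2, 3, 2, 7] sum 14, len 4
add 5: shortest ending here [2, 7, 5] sum 14, len 3
add 4: shortest ending here [7, 5, 4] sum 16, len 3
add 6: shortest ending here [5, 4, 6] sum 15, len 3
add 1: shortest ending here [5, 4, 6, 1] sum 16, len 4
add 6: shortest ending here [4, 6, 1, 6] sum 17, len 4
add 7: shortest ending here [1, 6, 7] sum 14, len 3
add 3: shortest ending here [6, 7, 3] sum 16, len 3
add 1: shortest ending here [6, 7, 3, 1] sum 17, len 4
add 4: shortest ending here [7, 3, 1, 4] sum 15, len 4
add 1: shortest ending here [7, 3, 1, 4, 1] sum 16, len 5
add 11: shortest ending here [4, 1, 11] sum 16, len 3
add 9: shortest ending here [11, 9] sum 20, len 2
add 9: shortest ending here [9, 9] sum 18, len 2
add 1: shortest ending here [9, 9, 1] sum 19, len 3
add 9: shortest ending here [9, 1, 9] sum 19, len 3
add 9: shortest ending here [9, 9] sum 18, len 2
Shortest qualifying length: 2.

2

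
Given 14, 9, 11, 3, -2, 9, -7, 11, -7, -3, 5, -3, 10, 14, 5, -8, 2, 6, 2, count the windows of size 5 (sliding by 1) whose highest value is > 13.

14 9 11 3 -2 → max 14  > 13 ✓
9 11 3 -2 9 → max 11
11 3 -2 9 -7 → max 11
3 -2 9 -7 11 → max 11
-2 9 -7 11 -7 → max 11
9 -7 11 -7 -3 → max 11
-7 11 -7 -3 5 → max 11
11 -7 -3 5 -3 → max 11
-7 -3 5 -3 10 → max 10
-3 5 -3 10 14 → max 14  > 13 ✓
5 -3 10 14 5 → max 14  > 13 ✓
-3 10 14 5 -8 → max 14  > 13 ✓
10 14 5 -8 2 → max 14  > 13 ✓
14 5 -8 2 6 → max 14  > 13 ✓
5 -8 2 6 2 → max 6
6 windows satisfy the condition.

6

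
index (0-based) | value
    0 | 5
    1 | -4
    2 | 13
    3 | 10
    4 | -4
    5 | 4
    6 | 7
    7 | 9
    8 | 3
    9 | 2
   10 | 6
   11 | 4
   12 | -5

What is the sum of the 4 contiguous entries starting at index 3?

Elements at indices 3..6: 10, -4, 4, 7
sum(10, -4, 4, 7) = 17

17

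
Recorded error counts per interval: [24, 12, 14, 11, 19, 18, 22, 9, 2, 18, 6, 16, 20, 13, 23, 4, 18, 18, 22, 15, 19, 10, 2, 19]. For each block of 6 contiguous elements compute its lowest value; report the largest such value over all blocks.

11

(24, 12, 14, 11, 19, 18) → min 11
(12, 14, 11, 19, 18, 22) → min 11
(14, 11, 19, 18, 22, 9) → min 9
(11, 19, 18, 22, 9, 2) → min 2
(19, 18, 22, 9, 2, 18) → min 2
(18, 22, 9, 2, 18, 6) → min 2
(22, 9, 2, 18, 6, 16) → min 2
(9, 2, 18, 6, 16, 20) → min 2
(2, 18, 6, 16, 20, 13) → min 2
(18, 6, 16, 20, 13, 23) → min 6
(6, 16, 20, 13, 23, 4) → min 4
(16, 20, 13, 23, 4, 18) → min 4
(20, 13, 23, 4, 18, 18) → min 4
(13, 23, 4, 18, 18, 22) → min 4
(23, 4, 18, 18, 22, 15) → min 4
(4, 18, 18, 22, 15, 19) → min 4
(18, 18, 22, 15, 19, 10) → min 10
(18, 22, 15, 19, 10, 2) → min 2
(22, 15, 19, 10, 2, 19) → min 2
Largest of these is 11.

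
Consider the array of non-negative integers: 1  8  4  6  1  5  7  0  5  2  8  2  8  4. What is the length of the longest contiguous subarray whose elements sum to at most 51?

→ 1: sum 1, len 1
→ 8: sum 9, len 2
→ 4: sum 13, len 3
→ 6: sum 19, len 4
→ 1: sum 20, len 5
→ 5: sum 25, len 6
→ 7: sum 32, len 7
→ 0: sum 32, len 8
→ 5: sum 37, len 9
→ 2: sum 39, len 10
→ 8: sum 47, len 11
→ 2: sum 49, len 12
→ 8 (dropped 1, 8): sum 48, len 11
→ 4 (dropped 4): sum 48, len 11
Longest length seen: 12.

12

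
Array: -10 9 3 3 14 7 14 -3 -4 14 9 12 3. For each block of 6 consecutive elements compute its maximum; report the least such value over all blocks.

Each size-6 window and its max:
[-10, 9, 3, 3, 14, 7] → max 14
[9, 3, 3, 14, 7, 14] → max 14
[3, 3, 14, 7, 14, -3] → max 14
[3, 14, 7, 14, -3, -4] → max 14
[14, 7, 14, -3, -4, 14] → max 14
[7, 14, -3, -4, 14, 9] → max 14
[14, -3, -4, 14, 9, 12] → max 14
[-3, -4, 14, 9, 12, 3] → max 14
Least of these is 14.

14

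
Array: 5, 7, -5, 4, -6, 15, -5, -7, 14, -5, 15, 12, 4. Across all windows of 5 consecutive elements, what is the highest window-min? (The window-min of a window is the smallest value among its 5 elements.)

5 7 -5 4 -6 → min -6
7 -5 4 -6 15 → min -6
-5 4 -6 15 -5 → min -6
4 -6 15 -5 -7 → min -7
-6 15 -5 -7 14 → min -7
15 -5 -7 14 -5 → min -7
-5 -7 14 -5 15 → min -7
-7 14 -5 15 12 → min -7
14 -5 15 12 4 → min -5
Highest of these is -5.

-5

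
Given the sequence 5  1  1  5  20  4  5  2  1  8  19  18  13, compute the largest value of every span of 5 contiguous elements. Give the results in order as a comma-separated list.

5 1 1 5 20 → max 20
1 1 5 20 4 → max 20
1 5 20 4 5 → max 20
5 20 4 5 2 → max 20
20 4 5 2 1 → max 20
4 5 2 1 8 → max 8
5 2 1 8 19 → max 19
2 1 8 19 18 → max 19
1 8 19 18 13 → max 19

20, 20, 20, 20, 20, 8, 19, 19, 19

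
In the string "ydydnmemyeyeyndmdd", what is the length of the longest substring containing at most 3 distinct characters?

add y: window [y] (1 distinct), len 1
add d: window [y, d] (2 distinct), len 2
add y: window [y, d, y] (2 distinct), len 3
add d: window [y, d, y, d] (2 distinct), len 4
add n: window [y, d, y, d, n] (3 distinct), len 5
add m: window [d, n, m] (3 distinct), len 3
add e: window [n, m, e] (3 distinct), len 3
add m: window [n, m, e, m] (3 distinct), len 4
add y: window [m, e, m, y] (3 distinct), len 4
add e: window [m, e, m, y, e] (3 distinct), len 5
add y: window [m, e, m, y, e, y] (3 distinct), len 6
add e: window [m, e, m, y, e, y, e] (3 distinct), len 7
add y: window [m, e, m, y, e, y, e, y] (3 distinct), len 8
add n: window [y, e, y, e, y, n] (3 distinct), len 6
add d: window [y, n, d] (3 distinct), len 3
add m: window [n, d, m] (3 distinct), len 3
add d: window [n, d, m, d] (3 distinct), len 4
add d: window [n, d, m, d, d] (3 distinct), len 5
Longest length with ≤3 distinct: 8.

8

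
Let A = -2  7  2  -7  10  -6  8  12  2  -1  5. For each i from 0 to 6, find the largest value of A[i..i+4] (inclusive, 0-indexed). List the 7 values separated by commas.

10, 10, 10, 12, 12, 12, 12

-2 7 2 -7 10 → max 10
7 2 -7 10 -6 → max 10
2 -7 10 -6 8 → max 10
-7 10 -6 8 12 → max 12
10 -6 8 12 2 → max 12
-6 8 12 2 -1 → max 12
8 12 2 -1 5 → max 12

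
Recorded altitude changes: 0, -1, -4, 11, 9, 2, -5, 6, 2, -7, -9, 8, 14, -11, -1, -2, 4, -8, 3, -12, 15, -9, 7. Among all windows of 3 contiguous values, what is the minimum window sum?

Each size-3 window and its sum:
(0, -1, -4) → sum -5
(-1, -4, 11) → sum 6
(-4, 11, 9) → sum 16
(11, 9, 2) → sum 22
(9, 2, -5) → sum 6
(2, -5, 6) → sum 3
(-5, 6, 2) → sum 3
(6, 2, -7) → sum 1
(2, -7, -9) → sum -14
(-7, -9, 8) → sum -8
(-9, 8, 14) → sum 13
(8, 14, -11) → sum 11
(14, -11, -1) → sum 2
(-11, -1, -2) → sum -14
(-1, -2, 4) → sum 1
(-2, 4, -8) → sum -6
(4, -8, 3) → sum -1
(-8, 3, -12) → sum -17
(3, -12, 15) → sum 6
(-12, 15, -9) → sum -6
(15, -9, 7) → sum 13
Minimum of these is -17.

-17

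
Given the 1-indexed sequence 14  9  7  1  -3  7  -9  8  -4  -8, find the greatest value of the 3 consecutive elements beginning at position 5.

Elements at indices 5..7: -3, 7, -9
max(-3, 7, -9) = 7

7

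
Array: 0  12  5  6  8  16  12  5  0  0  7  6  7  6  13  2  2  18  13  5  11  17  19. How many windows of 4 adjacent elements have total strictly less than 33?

0 12 5 6 → sum 23  < 33 ✓
12 5 6 8 → sum 31  < 33 ✓
5 6 8 16 → sum 35
6 8 16 12 → sum 42
8 16 12 5 → sum 41
16 12 5 0 → sum 33
12 5 0 0 → sum 17  < 33 ✓
5 0 0 7 → sum 12  < 33 ✓
0 0 7 6 → sum 13  < 33 ✓
0 7 6 7 → sum 20  < 33 ✓
7 6 7 6 → sum 26  < 33 ✓
6 7 6 13 → sum 32  < 33 ✓
7 6 13 2 → sum 28  < 33 ✓
6 13 2 2 → sum 23  < 33 ✓
13 2 2 18 → sum 35
2 2 18 13 → sum 35
2 18 13 5 → sum 38
18 13 5 11 → sum 47
13 5 11 17 → sum 46
5 11 17 19 → sum 52
10 windows satisfy the condition.

10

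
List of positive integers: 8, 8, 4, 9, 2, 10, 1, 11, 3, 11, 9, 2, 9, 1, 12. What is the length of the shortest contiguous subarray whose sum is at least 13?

Extend right; whenever the sum reaches 13, record the length and shrink from the left:
add 8: running sum 8 < 13
end 1: [8, 8] sum 16, len 2
end 2: [8, 8, 4] sum 20, len 3
end 3: [4, 9] sum 13, len 2
end 4: [4, 9, 2] sum 15, len 3
end 5: [9, 2, 10] sum 21, len 3
end 6: [2, 10, 1] sum 13, len 3
end 7: [10, 1, 11] sum 22, len 3
end 8: [11, 3] sum 14, len 2
end 9: [3, 11] sum 14, len 2
end 10: [11, 9] sum 20, len 2
end 11: [11, 9, 2] sum 22, len 3
end 12: [9, 2, 9] sum 20, len 3
end 13: [9, 2, 9, 1] sum 21, len 4
end 14: [1, 12] sum 13, len 2
Shortest qualifying length: 2.

2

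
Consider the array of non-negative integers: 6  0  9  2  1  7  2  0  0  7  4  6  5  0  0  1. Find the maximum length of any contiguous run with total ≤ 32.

11

add 6: [6] sum 6, len 1
add 0: [6, 0] sum 6, len 2
add 9: [6, 0, 9] sum 15, len 3
add 2: [6, 0, 9, 2] sum 17, len 4
add 1: [6, 0, 9, 2, 1] sum 18, len 5
add 7: [6, 0, 9, 2, 1, 7] sum 25, len 6
add 2: [6, 0, 9, 2, 1, 7, 2] sum 27, len 7
add 0: [6, 0, 9, 2, 1, 7, 2, 0] sum 27, len 8
add 0: [6, 0, 9, 2, 1, 7, 2, 0, 0] sum 27, len 9
add 7: [0, 9, 2, 1, 7, 2, 0, 0, 7] sum 28, len 9
add 4: [0, 9, 2, 1, 7, 2, 0, 0, 7, 4] sum 32, len 10
add 6: [2, 1, 7, 2, 0, 0, 7, 4, 6] sum 29, len 9
add 5: [1, 7, 2, 0, 0, 7, 4, 6, 5] sum 32, len 9
add 0: [1, 7, 2, 0, 0, 7, 4, 6, 5, 0] sum 32, len 10
add 0: [1, 7, 2, 0, 0, 7, 4, 6, 5, 0, 0] sum 32, len 11
add 1: [7, 2, 0, 0, 7, 4, 6, 5, 0, 0, 1] sum 32, len 11
Longest length seen: 11.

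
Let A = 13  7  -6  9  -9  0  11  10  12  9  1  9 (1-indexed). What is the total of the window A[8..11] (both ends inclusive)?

32

Elements at indices 8..11: 10, 12, 9, 1
sum(10, 12, 9, 1) = 32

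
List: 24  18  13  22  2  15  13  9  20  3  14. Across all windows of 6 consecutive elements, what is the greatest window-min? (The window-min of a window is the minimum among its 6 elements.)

3

Each size-6 window and its min:
24 18 13 22 2 15 → min 2
18 13 22 2 15 13 → min 2
13 22 2 15 13 9 → min 2
22 2 15 13 9 20 → min 2
2 15 13 9 20 3 → min 2
15 13 9 20 3 14 → min 3
Greatest of these is 3.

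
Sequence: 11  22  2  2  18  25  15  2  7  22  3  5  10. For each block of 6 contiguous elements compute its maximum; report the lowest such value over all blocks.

11 22 2 2 18 25 → max 25
22 2 2 18 25 15 → max 25
2 2 18 25 15 2 → max 25
2 18 25 15 2 7 → max 25
18 25 15 2 7 22 → max 25
25 15 2 7 22 3 → max 25
15 2 7 22 3 5 → max 22
2 7 22 3 5 10 → max 22
Lowest of these is 22.

22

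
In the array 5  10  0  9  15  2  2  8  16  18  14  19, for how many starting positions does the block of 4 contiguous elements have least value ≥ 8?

2

[5, 10, 0, 9] → min 0
[10, 0, 9, 15] → min 0
[0, 9, 15, 2] → min 0
[9, 15, 2, 2] → min 2
[15, 2, 2, 8] → min 2
[2, 2, 8, 16] → min 2
[2, 8, 16, 18] → min 2
[8, 16, 18, 14] → min 8  ≥ 8 ✓
[16, 18, 14, 19] → min 14  ≥ 8 ✓
2 windows satisfy the condition.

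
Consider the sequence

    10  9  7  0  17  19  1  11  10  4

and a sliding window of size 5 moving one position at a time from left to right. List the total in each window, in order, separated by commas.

10 9 7 0 17 → sum 43
9 7 0 17 19 → sum 52
7 0 17 19 1 → sum 44
0 17 19 1 11 → sum 48
17 19 1 11 10 → sum 58
19 1 11 10 4 → sum 45

43, 52, 44, 48, 58, 45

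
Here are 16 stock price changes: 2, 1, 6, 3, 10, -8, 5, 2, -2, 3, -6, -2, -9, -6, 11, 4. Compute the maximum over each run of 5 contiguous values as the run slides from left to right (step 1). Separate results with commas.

10, 10, 10, 10, 10, 5, 5, 3, 3, 3, 11, 11

(2, 1, 6, 3, 10) → max 10
(1, 6, 3, 10, -8) → max 10
(6, 3, 10, -8, 5) → max 10
(3, 10, -8, 5, 2) → max 10
(10, -8, 5, 2, -2) → max 10
(-8, 5, 2, -2, 3) → max 5
(5, 2, -2, 3, -6) → max 5
(2, -2, 3, -6, -2) → max 3
(-2, 3, -6, -2, -9) → max 3
(3, -6, -2, -9, -6) → max 3
(-6, -2, -9, -6, 11) → max 11
(-2, -9, -6, 11, 4) → max 11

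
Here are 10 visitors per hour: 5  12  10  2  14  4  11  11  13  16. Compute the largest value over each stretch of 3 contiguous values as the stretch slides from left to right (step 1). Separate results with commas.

Sliding a size-3 window across the 10 values:
5 12 10 → max 12
12 10 2 → max 12
10 2 14 → max 14
2 14 4 → max 14
14 4 11 → max 14
4 11 11 → max 11
11 11 13 → max 13
11 13 16 → max 16

12, 12, 14, 14, 14, 11, 13, 16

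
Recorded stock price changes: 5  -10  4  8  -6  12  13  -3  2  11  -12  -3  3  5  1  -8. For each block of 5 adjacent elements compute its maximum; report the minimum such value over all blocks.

5

[5, -10, 4, 8, -6] → max 8
[-10, 4, 8, -6, 12] → max 12
[4, 8, -6, 12, 13] → max 13
[8, -6, 12, 13, -3] → max 13
[-6, 12, 13, -3, 2] → max 13
[12, 13, -3, 2, 11] → max 13
[13, -3, 2, 11, -12] → max 13
[-3, 2, 11, -12, -3] → max 11
[2, 11, -12, -3, 3] → max 11
[11, -12, -3, 3, 5] → max 11
[-12, -3, 3, 5, 1] → max 5
[-3, 3, 5, 1, -8] → max 5
Minimum of these is 5.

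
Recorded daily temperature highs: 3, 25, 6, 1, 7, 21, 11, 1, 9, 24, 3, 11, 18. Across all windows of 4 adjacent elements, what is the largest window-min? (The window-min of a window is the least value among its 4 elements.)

Each size-4 window and its min:
[3, 25, 6, 1] → min 1
[25, 6, 1, 7] → min 1
[6, 1, 7, 21] → min 1
[1, 7, 21, 11] → min 1
[7, 21, 11, 1] → min 1
[21, 11, 1, 9] → min 1
[11, 1, 9, 24] → min 1
[1, 9, 24, 3] → min 1
[9, 24, 3, 11] → min 3
[24, 3, 11, 18] → min 3
Largest of these is 3.

3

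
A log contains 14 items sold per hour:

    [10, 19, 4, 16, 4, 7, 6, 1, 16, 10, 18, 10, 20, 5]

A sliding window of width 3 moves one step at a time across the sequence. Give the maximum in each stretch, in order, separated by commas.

10 19 4 → max 19
19 4 16 → max 19
4 16 4 → max 16
16 4 7 → max 16
4 7 6 → max 7
7 6 1 → max 7
6 1 16 → max 16
1 16 10 → max 16
16 10 18 → max 18
10 18 10 → max 18
18 10 20 → max 20
10 20 5 → max 20

19, 19, 16, 16, 7, 7, 16, 16, 18, 18, 20, 20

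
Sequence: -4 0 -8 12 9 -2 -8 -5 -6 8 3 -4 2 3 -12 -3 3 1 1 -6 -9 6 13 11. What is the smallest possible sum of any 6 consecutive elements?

-16

[-4, 0, -8, 12, 9, -2] → sum 7
[0, -8, 12, 9, -2, -8] → sum 3
[-8, 12, 9, -2, -8, -5] → sum -2
[12, 9, -2, -8, -5, -6] → sum 0
[9, -2, -8, -5, -6, 8] → sum -4
[-2, -8, -5, -6, 8, 3] → sum -10
[-8, -5, -6, 8, 3, -4] → sum -12
[-5, -6, 8, 3, -4, 2] → sum -2
[-6, 8, 3, -4, 2, 3] → sum 6
[8, 3, -4, 2, 3, -12] → sum 0
[3, -4, 2, 3, -12, -3] → sum -11
[-4, 2, 3, -12, -3, 3] → sum -11
[2, 3, -12, -3, 3, 1] → sum -6
[3, -12, -3, 3, 1, 1] → sum -7
[-12, -3, 3, 1, 1, -6] → sum -16
[-3, 3, 1, 1, -6, -9] → sum -13
[3, 1, 1, -6, -9, 6] → sum -4
[1, 1, -6, -9, 6, 13] → sum 6
[1, -6, -9, 6, 13, 11] → sum 16
Smallest of these is -16.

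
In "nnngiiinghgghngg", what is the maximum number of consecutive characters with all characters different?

4

[n] len 1
[n] len 1
[n] len 1
[n, g] len 2
[n, g, i] len 3
[i] len 1
[i] len 1
[i, n] len 2
[i, n, g] len 3
[i, n, g, h] len 4
[h, g] len 2
[g] len 1
[g, h] len 2
[g, h, n] len 3
[h, n, g] len 3
[g] len 1
Longest all-distinct length: 4.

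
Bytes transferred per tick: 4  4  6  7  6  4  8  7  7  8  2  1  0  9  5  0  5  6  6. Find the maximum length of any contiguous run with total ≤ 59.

12

add 4: [4] sum 4, len 1
add 4: [4, 4] sum 8, len 2
add 6: [4, 4, 6] sum 14, len 3
add 7: [4, 4, 6, 7] sum 21, len 4
add 6: [4, 4, 6, 7, 6] sum 27, len 5
add 4: [4, 4, 6, 7, 6, 4] sum 31, len 6
add 8: [4, 4, 6, 7, 6, 4, 8] sum 39, len 7
add 7: [4, 4, 6, 7, 6, 4, 8, 7] sum 46, len 8
add 7: [4, 4, 6, 7, 6, 4, 8, 7, 7] sum 53, len 9
add 8: [4, 6, 7, 6, 4, 8, 7, 7, 8] sum 57, len 9
add 2: [4, 6, 7, 6, 4, 8, 7, 7, 8, 2] sum 59, len 10
add 1: [6, 7, 6, 4, 8, 7, 7, 8, 2, 1] sum 56, len 10
add 0: [6, 7, 6, 4, 8, 7, 7, 8, 2, 1, 0] sum 56, len 11
add 9: [7, 6, 4, 8, 7, 7, 8, 2, 1, 0, 9] sum 59, len 11
add 5: [6, 4, 8, 7, 7, 8, 2, 1, 0, 9, 5] sum 57, len 11
add 0: [6, 4, 8, 7, 7, 8, 2, 1, 0, 9, 5, 0] sum 57, len 12
add 5: [4, 8, 7, 7, 8, 2, 1, 0, 9, 5, 0, 5] sum 56, len 12
add 6: [8, 7, 7, 8, 2, 1, 0, 9, 5, 0, 5, 6] sum 58, len 12
add 6: [7, 7, 8, 2, 1, 0, 9, 5, 0, 5, 6, 6] sum 56, len 12
Longest length seen: 12.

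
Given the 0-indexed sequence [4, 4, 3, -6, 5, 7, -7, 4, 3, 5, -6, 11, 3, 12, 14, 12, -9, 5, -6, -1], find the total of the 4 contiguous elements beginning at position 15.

Elements at indices 15..18: 12, -9, 5, -6
sum(12, -9, 5, -6) = 2

2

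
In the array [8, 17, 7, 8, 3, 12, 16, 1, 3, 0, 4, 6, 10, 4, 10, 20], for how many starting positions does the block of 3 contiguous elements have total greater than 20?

8 17 7 → sum 32  > 20 ✓
17 7 8 → sum 32  > 20 ✓
7 8 3 → sum 18
8 3 12 → sum 23  > 20 ✓
3 12 16 → sum 31  > 20 ✓
12 16 1 → sum 29  > 20 ✓
16 1 3 → sum 20
1 3 0 → sum 4
3 0 4 → sum 7
0 4 6 → sum 10
4 6 10 → sum 20
6 10 4 → sum 20
10 4 10 → sum 24  > 20 ✓
4 10 20 → sum 34  > 20 ✓
7 windows satisfy the condition.

7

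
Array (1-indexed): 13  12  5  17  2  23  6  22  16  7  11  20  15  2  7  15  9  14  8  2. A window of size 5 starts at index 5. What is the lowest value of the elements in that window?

Elements at indices 5..9: 2, 23, 6, 22, 16
min(2, 23, 6, 22, 16) = 2

2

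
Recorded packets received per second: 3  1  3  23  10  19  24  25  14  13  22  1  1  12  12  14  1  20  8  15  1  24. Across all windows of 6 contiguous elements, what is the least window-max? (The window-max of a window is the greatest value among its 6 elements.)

14

Each size-6 window and its max:
(3, 1, 3, 23, 10, 19) → max 23
(1, 3, 23, 10, 19, 24) → max 24
(3, 23, 10, 19, 24, 25) → max 25
(23, 10, 19, 24, 25, 14) → max 25
(10, 19, 24, 25, 14, 13) → max 25
(19, 24, 25, 14, 13, 22) → max 25
(24, 25, 14, 13, 22, 1) → max 25
(25, 14, 13, 22, 1, 1) → max 25
(14, 13, 22, 1, 1, 12) → max 22
(13, 22, 1, 1, 12, 12) → max 22
(22, 1, 1, 12, 12, 14) → max 22
(1, 1, 12, 12, 14, 1) → max 14
(1, 12, 12, 14, 1, 20) → max 20
(12, 12, 14, 1, 20, 8) → max 20
(12, 14, 1, 20, 8, 15) → max 20
(14, 1, 20, 8, 15, 1) → max 20
(1, 20, 8, 15, 1, 24) → max 24
Least of these is 14.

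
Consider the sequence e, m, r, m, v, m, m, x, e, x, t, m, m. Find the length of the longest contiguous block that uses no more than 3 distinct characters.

6

[e] 1 distinct, len 1
[e, m] 2 distinct, len 2
[e, m, r] 3 distinct, len 3
[e, m, r, m] 3 distinct, len 4
[m, r, m, v] 3 distinct, len 4
[m, r, m, v, m] 3 distinct, len 5
[m, r, m, v, m, m] 3 distinct, len 6
[m, v, m, m, x] 3 distinct, len 5
[m, m, x, e] 3 distinct, len 4
[m, m, x, e, x] 3 distinct, len 5
[x, e, x, t] 3 distinct, len 4
[x, t, m] 3 distinct, len 3
[x, t, m, m] 3 distinct, len 4
Longest length with ≤3 distinct: 6.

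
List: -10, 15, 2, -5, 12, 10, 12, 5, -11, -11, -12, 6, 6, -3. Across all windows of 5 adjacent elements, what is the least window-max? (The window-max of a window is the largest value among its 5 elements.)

6

[-10, 15, 2, -5, 12] → max 15
[15, 2, -5, 12, 10] → max 15
[2, -5, 12, 10, 12] → max 12
[-5, 12, 10, 12, 5] → max 12
[12, 10, 12, 5, -11] → max 12
[10, 12, 5, -11, -11] → max 12
[12, 5, -11, -11, -12] → max 12
[5, -11, -11, -12, 6] → max 6
[-11, -11, -12, 6, 6] → max 6
[-11, -12, 6, 6, -3] → max 6
Least of these is 6.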